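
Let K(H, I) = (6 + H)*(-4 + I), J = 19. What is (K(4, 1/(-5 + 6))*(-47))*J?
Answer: 26790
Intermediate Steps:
K(H, I) = (-4 + I)*(6 + H)
(K(4, 1/(-5 + 6))*(-47))*J = ((-24 - 4*4 + 6/(-5 + 6) + 4/(-5 + 6))*(-47))*19 = ((-24 - 16 + 6/1 + 4/1)*(-47))*19 = ((-24 - 16 + 6*1 + 4*1)*(-47))*19 = ((-24 - 16 + 6 + 4)*(-47))*19 = -30*(-47)*19 = 1410*19 = 26790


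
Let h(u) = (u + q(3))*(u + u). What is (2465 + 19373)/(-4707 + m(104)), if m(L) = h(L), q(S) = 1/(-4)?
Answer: 21838/16873 ≈ 1.2943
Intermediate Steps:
q(S) = -¼
h(u) = 2*u*(-¼ + u) (h(u) = (u - ¼)*(u + u) = (-¼ + u)*(2*u) = 2*u*(-¼ + u))
m(L) = L*(-1 + 4*L)/2
(2465 + 19373)/(-4707 + m(104)) = (2465 + 19373)/(-4707 + (½)*104*(-1 + 4*104)) = 21838/(-4707 + (½)*104*(-1 + 416)) = 21838/(-4707 + (½)*104*415) = 21838/(-4707 + 21580) = 21838/16873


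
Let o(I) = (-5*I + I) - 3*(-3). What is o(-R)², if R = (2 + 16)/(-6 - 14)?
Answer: 729/25 ≈ 29.160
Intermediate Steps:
R = -9/10 (R = 18/(-20) = 18*(-1/20) = -9/10 ≈ -0.90000)
o(I) = 9 - 4*I (o(I) = -4*I + 9 = 9 - 4*I)
o(-R)² = (9 - (-4)*(-9)/10)² = (9 - 4*9/10)² = (9 - 18/5)² = (27/5)² = 729/25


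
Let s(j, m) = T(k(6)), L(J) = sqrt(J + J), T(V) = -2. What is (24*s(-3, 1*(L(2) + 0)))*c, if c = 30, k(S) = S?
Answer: -1440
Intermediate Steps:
L(J) = sqrt(2)*sqrt(J) (L(J) = sqrt(2*J) = sqrt(2)*sqrt(J))
s(j, m) = -2
(24*s(-3, 1*(L(2) + 0)))*c = (24*(-2))*30 = -48*30 = -1440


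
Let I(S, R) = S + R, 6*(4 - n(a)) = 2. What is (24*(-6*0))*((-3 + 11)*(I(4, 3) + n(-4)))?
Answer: 0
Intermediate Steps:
n(a) = 11/3 (n(a) = 4 - ⅙*2 = 4 - ⅓ = 11/3)
I(S, R) = R + S
(24*(-6*0))*((-3 + 11)*(I(4, 3) + n(-4))) = (24*(-6*0))*((-3 + 11)*((3 + 4) + 11/3)) = (24*0)*(8*(7 + 11/3)) = 0*(8*(32/3)) = 0*(256/3) = 0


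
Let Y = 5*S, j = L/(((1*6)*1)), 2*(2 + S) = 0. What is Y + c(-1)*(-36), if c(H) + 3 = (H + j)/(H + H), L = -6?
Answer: 62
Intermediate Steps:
S = -2 (S = -2 + (½)*0 = -2 + 0 = -2)
j = -1 (j = -6/((1*6)*1) = -6/(6*1) = -6/6 = -6*⅙ = -1)
Y = -10 (Y = 5*(-2) = -10)
c(H) = -3 + (-1 + H)/(2*H) (c(H) = -3 + (H - 1)/(H + H) = -3 + (-1 + H)/((2*H)) = -3 + (-1 + H)*(1/(2*H)) = -3 + (-1 + H)/(2*H))
Y + c(-1)*(-36) = -10 + ((½)*(-1 - 5*(-1))/(-1))*(-36) = -10 + ((½)*(-1)*(-1 + 5))*(-36) = -10 + ((½)*(-1)*4)*(-36) = -10 - 2*(-36) = -10 + 72 = 62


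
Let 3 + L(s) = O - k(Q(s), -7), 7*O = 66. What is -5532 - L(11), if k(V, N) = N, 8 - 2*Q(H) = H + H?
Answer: -38818/7 ≈ -5545.4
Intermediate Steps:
Q(H) = 4 - H (Q(H) = 4 - (H + H)/2 = 4 - H)
O = 66/7 (O = (⅐)*66 = 66/7 ≈ 9.4286)
L(s) = 94/7 (L(s) = -3 + (66/7 - 1*(-7)) = -3 + (66/7 + 7) = -3 + 115/7 = 94/7)
-5532 - L(11) = -5532 - 1*94/7 = -5532 - 94/7 = -38818/7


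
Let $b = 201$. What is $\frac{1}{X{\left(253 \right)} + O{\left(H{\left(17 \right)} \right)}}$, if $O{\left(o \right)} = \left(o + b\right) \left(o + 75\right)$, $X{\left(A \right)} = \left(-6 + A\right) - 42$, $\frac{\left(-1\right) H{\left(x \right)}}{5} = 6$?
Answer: $\frac{1}{7900} \approx 0.00012658$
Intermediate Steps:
$H{\left(x \right)} = -30$ ($H{\left(x \right)} = \left(-5\right) 6 = -30$)
$X{\left(A \right)} = -48 + A$
$O{\left(o \right)} = \left(75 + o\right) \left(201 + o\right)$ ($O{\left(o \right)} = \left(o + 201\right) \left(o + 75\right) = \left(201 + o\right) \left(75 + o\right) = \left(75 + o\right) \left(201 + o\right)$)
$\frac{1}{X{\left(253 \right)} + O{\left(H{\left(17 \right)} \right)}} = \frac{1}{\left(-48 + 253\right) + \left(15075 + \left(-30\right)^{2} + 276 \left(-30\right)\right)} = \frac{1}{205 + \left(15075 + 900 - 8280\right)} = \frac{1}{205 + 7695} = \frac{1}{7900}$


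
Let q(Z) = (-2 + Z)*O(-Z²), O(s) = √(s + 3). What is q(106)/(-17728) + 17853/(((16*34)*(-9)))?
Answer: -5951/1632 - 13*I*√11233/2216 ≈ -3.6464 - 0.62176*I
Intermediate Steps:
O(s) = √(3 + s)
q(Z) = √(3 - Z²)*(-2 + Z) (q(Z) = (-2 + Z)*√(3 - Z²) = √(3 - Z²)*(-2 + Z))
q(106)/(-17728) + 17853/(((16*34)*(-9))) = (√(3 - 1*106²)*(-2 + 106))/(-17728) + 17853/(((16*34)*(-9))) = (√(3 - 1*11236)*104)*(-1/17728) + 17853/((544*(-9))) = (√(3 - 11236)*104)*(-1/17728) + 17853/(-4896) = (√(-11233)*104)*(-1/17728) + 17853*(-1/4896) = ((I*√11233)*104)*(-1/17728) - 5951/1632 = (104*I*√11233)*(-1/17728) - 5951/1632 = -13*I*√11233/2216 - 5951/1632 = -5951/1632 - 13*I*√11233/2216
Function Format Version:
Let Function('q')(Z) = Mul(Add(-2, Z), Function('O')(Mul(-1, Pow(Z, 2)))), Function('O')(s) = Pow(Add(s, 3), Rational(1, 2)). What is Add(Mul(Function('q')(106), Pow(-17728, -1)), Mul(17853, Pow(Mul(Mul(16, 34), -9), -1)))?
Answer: Add(Rational(-5951, 1632), Mul(Rational(-13, 2216), I, Pow(11233, Rational(1, 2)))) ≈ Add(-3.6464, Mul(-0.62176, I))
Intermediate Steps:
Function('O')(s) = Pow(Add(3, s), Rational(1, 2))
Function('q')(Z) = Mul(Pow(Add(3, Mul(-1, Pow(Z, 2))), Rational(1, 2)), Add(-2, Z)) (Function('q')(Z) = Mul(Add(-2, Z), Pow(Add(3, Mul(-1, Pow(Z, 2))), Rational(1, 2))) = Mul(Pow(Add(3, Mul(-1, Pow(Z, 2))), Rational(1, 2)), Add(-2, Z)))
Add(Mul(Function('q')(106), Pow(-17728, -1)), Mul(17853, Pow(Mul(Mul(16, 34), -9), -1))) = Add(Mul(Mul(Pow(Add(3, Mul(-1, Pow(106, 2))), Rational(1, 2)), Add(-2, 106)), Pow(-17728, -1)), Mul(17853, Pow(Mul(Mul(16, 34), -9), -1))) = Add(Mul(Mul(Pow(Add(3, Mul(-1, 11236)), Rational(1, 2)), 104), Rational(-1, 17728)), Mul(17853, Pow(Mul(544, -9), -1))) = Add(Mul(Mul(Pow(Add(3, -11236), Rational(1, 2)), 104), Rational(-1, 17728)), Mul(17853, Pow(-4896, -1))) = Add(Mul(Mul(Pow(-11233, Rational(1, 2)), 104), Rational(-1, 17728)), Mul(17853, Rational(-1, 4896))) = Add(Mul(Mul(Mul(I, Pow(11233, Rational(1, 2))), 104), Rational(-1, 17728)), Rational(-5951, 1632)) = Add(Mul(Mul(104, I, Pow(11233, Rational(1, 2))), Rational(-1, 17728)), Rational(-5951, 1632)) = Add(Mul(Rational(-13, 2216), I, Pow(11233, Rational(1, 2))), Rational(-5951, 1632)) = Add(Rational(-5951, 1632), Mul(Rational(-13, 2216), I, Pow(11233, Rational(1, 2))))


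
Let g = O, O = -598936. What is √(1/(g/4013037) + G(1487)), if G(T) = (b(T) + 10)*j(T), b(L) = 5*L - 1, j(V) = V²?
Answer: √8734588329584943874/23036 ≈ 1.2830e+5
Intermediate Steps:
g = -598936
b(L) = -1 + 5*L
G(T) = T²*(9 + 5*T) (G(T) = ((-1 + 5*T) + 10)*T² = (9 + 5*T)*T² = T²*(9 + 5*T))
√(1/(g/4013037) + G(1487)) = √(1/(-598936/4013037) + 1487²*(9 + 5*1487)) = √(1/(-598936*1/4013037) + 2211169*(9 + 7435)) = √(1/(-598936/4013037) + 2211169*7444) = √(-4013037/598936 + 16459942036) = √(9858451839260659/598936) = √8734588329584943874/23036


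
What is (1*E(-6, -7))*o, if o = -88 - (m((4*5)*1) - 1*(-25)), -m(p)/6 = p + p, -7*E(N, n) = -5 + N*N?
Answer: -3937/7 ≈ -562.43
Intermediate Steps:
E(N, n) = 5/7 - N²/7 (E(N, n) = -(-5 + N*N)/7 = -(-5 + N²)/7 = 5/7 - N²/7)
m(p) = -12*p (m(p) = -6*(p + p) = -12*p)
o = 127 (o = -88 - (-12*4*5 - 1*(-25)) = -88 - (-240 + 25) = -88 - 1*(-215) = -88 + 215 = 127)
(1*E(-6, -7))*o = (1*(5/7 - ⅐*(-6)²))*127 = (1*(5/7 - ⅐*36))*127 = (1*(5/7 - 36/7))*127 = (1*(-31/7))*127 = -31/7*127 = -3937/7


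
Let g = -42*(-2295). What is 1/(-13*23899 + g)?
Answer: -1/214297 ≈ -4.6664e-6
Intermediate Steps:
g = 96390
1/(-13*23899 + g) = 1/(-13*23899 + 96390) = 1/(-310687 + 96390) = 1/(-214297) = -1/214297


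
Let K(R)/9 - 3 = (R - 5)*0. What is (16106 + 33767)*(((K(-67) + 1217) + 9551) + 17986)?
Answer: 1435394813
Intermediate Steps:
K(R) = 27 (K(R) = 27 + 9*((R - 5)*0) = 27 + 9*((-5 + R)*0) = 27 + 9*0 = 27 + 0 = 27)
(16106 + 33767)*(((K(-67) + 1217) + 9551) + 17986) = (16106 + 33767)*(((27 + 1217) + 9551) + 17986) = 49873*((1244 + 9551) + 17986) = 49873*(10795 + 17986) = 49873*28781 = 1435394813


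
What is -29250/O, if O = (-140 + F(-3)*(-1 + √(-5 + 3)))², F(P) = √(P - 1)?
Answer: -14625/(2*(70 + I + √2)²) ≈ -1.433 + 0.040139*I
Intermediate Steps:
F(P) = √(-1 + P)
O = (-140 + 2*I*(-1 + I*√2))² (O = (-140 + √(-1 - 3)*(-1 + √(-5 + 3)))² = (-140 + √(-4)*(-1 + √(-2)))² = (-140 + (2*I)*(-1 + I*√2))² = (-140 + 2*I*(-1 + I*√2))² ≈ 20396.0 + 571.31*I)
-29250/O = -29250*1/(4*(70 + I + √2)²) = -14625/(2*(70 + I + √2)²)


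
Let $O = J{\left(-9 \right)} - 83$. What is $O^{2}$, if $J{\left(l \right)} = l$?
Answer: $8464$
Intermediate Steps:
$O = -92$ ($O = -9 - 83 = -92$)
$O^{2} = \left(-92\right)^{2} = 8464$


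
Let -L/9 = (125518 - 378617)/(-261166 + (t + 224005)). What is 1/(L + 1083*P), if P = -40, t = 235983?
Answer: -66274/2870230383 ≈ -2.3090e-5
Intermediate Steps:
L = 759297/66274 (L = -9*(125518 - 378617)/(-261166 + (235983 + 224005)) = -(-2277891)/(-261166 + 459988) = -(-2277891)/198822 = -9*(-253099/198822) = 759297/66274 ≈ 11.457)
1/(L + 1083*P) = 1/(759297/66274 + 1083*(-40)) = 1/(759297/66274 - 43320) = 1/(-2870230383/66274) = -66274/2870230383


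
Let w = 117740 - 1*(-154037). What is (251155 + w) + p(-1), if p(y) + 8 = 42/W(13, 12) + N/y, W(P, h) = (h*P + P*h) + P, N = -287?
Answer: 170043617/325 ≈ 5.2321e+5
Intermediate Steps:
w = 271777 (w = 117740 + 154037 = 271777)
W(P, h) = P + 2*P*h (W(P, h) = (P*h + P*h) + P = 2*P*h + P = P + 2*P*h)
p(y) = -2558/325 - 287/y (p(y) = -8 + (42/((13*(1 + 2*12))) - 287/y) = -8 + (42/((13*(1 + 24))) - 287/y) = -8 + (42/((13*25)) - 287/y) = -8 + (42/325 - 287/y) = -2558/325 - 287/y)
(251155 + w) + p(-1) = (251155 + 271777) + (-2558/325 - 287/(-1)) = 522932 + (-2558/325 - 287*(-1)) = 522932 + (-2558/325 + 287) = 522932 + 90717/325 = 170043617/325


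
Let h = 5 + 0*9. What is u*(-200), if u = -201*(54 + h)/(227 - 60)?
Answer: 2371800/167 ≈ 14202.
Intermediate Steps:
h = 5 (h = 5 + 0 = 5)
u = -11859/167 (u = -201*(54 + 5)/(227 - 60) = -201/(167/59) = -201/(167*(1/59)) = -201/167/59 = -201*59/167 = -11859/167 ≈ -71.012)
u*(-200) = -11859/167*(-200) = 2371800/167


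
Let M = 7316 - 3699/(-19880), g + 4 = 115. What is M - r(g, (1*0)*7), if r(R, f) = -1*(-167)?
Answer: 142125819/19880 ≈ 7149.2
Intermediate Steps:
g = 111 (g = -4 + 115 = 111)
r(R, f) = 167
M = 145445779/19880 (M = 7316 - 3699*(-1)/19880 = 7316 - 1*(-3699/19880) = 7316 + 3699/19880 = 145445779/19880 ≈ 7316.2)
M - r(g, (1*0)*7) = 145445779/19880 - 1*167 = 145445779/19880 - 167 = 142125819/19880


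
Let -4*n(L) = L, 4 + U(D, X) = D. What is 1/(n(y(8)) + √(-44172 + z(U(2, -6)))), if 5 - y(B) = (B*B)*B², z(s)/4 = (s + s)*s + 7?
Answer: 16364/17442073 - 64*I*√2757/17442073 ≈ 0.00093819 - 0.00019266*I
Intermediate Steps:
U(D, X) = -4 + D
z(s) = 28 + 8*s² (z(s) = 4*((s + s)*s + 7) = 4*((2*s)*s + 7) = 4*(2*s² + 7) = 4*(7 + 2*s²) = 28 + 8*s²)
y(B) = 5 - B⁴ (y(B) = 5 - B*B*B² = 5 - B²*B² = 5 - B⁴)
n(L) = -L/4
1/(n(y(8)) + √(-44172 + z(U(2, -6)))) = 1/(-(5 - 1*8⁴)/4 + √(-44172 + (28 + 8*(-4 + 2)²))) = 1/(-(5 - 1*4096)/4 + √(-44172 + (28 + 8*(-2)²))) = 1/(-(5 - 4096)/4 + √(-44172 + (28 + 8*4))) = 1/(-¼*(-4091) + √(-44172 + (28 + 32))) = 1/(4091/4 + √(-44172 + 60)) = 1/(4091/4 + √(-44112)) = 1/(4091/4 + 4*I*√2757)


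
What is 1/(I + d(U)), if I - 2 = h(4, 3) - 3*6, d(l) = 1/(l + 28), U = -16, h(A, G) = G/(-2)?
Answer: -12/209 ≈ -0.057416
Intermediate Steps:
h(A, G) = -G/2 (h(A, G) = G*(-½) = -G/2)
d(l) = 1/(28 + l)
I = -35/2 (I = 2 + (-½*3 - 3*6) = 2 + (-3/2 - 18) = 2 - 39/2 = -35/2 ≈ -17.500)
1/(I + d(U)) = 1/(-35/2 + 1/(28 - 16)) = 1/(-35/2 + 1/12) = 1/(-209/12) = -12/209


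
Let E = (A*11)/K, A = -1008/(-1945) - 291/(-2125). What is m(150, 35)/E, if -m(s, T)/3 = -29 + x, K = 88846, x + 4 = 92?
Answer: -4333097160250/1985863 ≈ -2.1820e+6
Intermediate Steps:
x = 88 (x = -4 + 92 = 88)
m(s, T) = -177 (m(s, T) = -3*(-29 + 88) = -3*59 = -177)
A = 541599/826625 (A = -1008*(-1/1945) - 291*(-1/2125) = 1008/1945 + 291/2125 = 541599/826625 ≈ 0.65519)
E = 5957589/73442324750 (E = ((541599/826625)*11)/88846 = (5957589/826625)*(1/88846) = 5957589/73442324750 ≈ 8.1119e-5)
m(150, 35)/E = -177/5957589/73442324750 = -177*73442324750/5957589 = -4333097160250/1985863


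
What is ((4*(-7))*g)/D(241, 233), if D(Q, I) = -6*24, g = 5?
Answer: 35/36 ≈ 0.97222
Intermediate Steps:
D(Q, I) = -144
((4*(-7))*g)/D(241, 233) = ((4*(-7))*5)/(-144) = -28*5*(-1/144) = -140*(-1/144) = 35/36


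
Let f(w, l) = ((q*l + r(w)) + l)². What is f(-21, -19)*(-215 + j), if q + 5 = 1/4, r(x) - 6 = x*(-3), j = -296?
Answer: -160822431/16 ≈ -1.0051e+7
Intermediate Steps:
r(x) = 6 - 3*x (r(x) = 6 + x*(-3) = 6 - 3*x)
q = -19/4 (q = -5 + 1/4 = -5 + ¼ = -19/4 ≈ -4.7500)
f(w, l) = (6 - 3*w - 15*l/4)² (f(w, l) = ((-19*l/4 + (6 - 3*w)) + l)² = ((6 - 3*w - 19*l/4) + l)² = (6 - 3*w - 15*l/4)²)
f(-21, -19)*(-215 + j) = (9*(8 - 5*(-19) - 4*(-21))²/16)*(-215 - 296) = (9*(8 + 95 + 84)²/16)*(-511) = ((9/16)*187²)*(-511) = ((9/16)*34969)*(-511) = (314721/16)*(-511) = -160822431/16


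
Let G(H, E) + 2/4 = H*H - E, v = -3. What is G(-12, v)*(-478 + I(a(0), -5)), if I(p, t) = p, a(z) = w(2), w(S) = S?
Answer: -69734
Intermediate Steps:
a(z) = 2
G(H, E) = -1/2 + H**2 - E (G(H, E) = -1/2 + (H*H - E) = -1/2 + (H**2 - E) = -1/2 + H**2 - E)
G(-12, v)*(-478 + I(a(0), -5)) = (-1/2 + (-12)**2 - 1*(-3))*(-478 + 2) = (-1/2 + 144 + 3)*(-476) = (293/2)*(-476) = -69734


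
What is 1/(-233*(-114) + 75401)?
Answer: 1/101963 ≈ 9.8075e-6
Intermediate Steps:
1/(-233*(-114) + 75401) = 1/(26562 + 75401) = 1/101963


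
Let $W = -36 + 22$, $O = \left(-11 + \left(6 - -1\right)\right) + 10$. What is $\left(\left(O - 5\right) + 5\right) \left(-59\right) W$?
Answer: $4956$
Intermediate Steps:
$O = 6$ ($O = \left(-11 + \left(6 + 1\right)\right) + 10 = \left(-11 + 7\right) + 10 = -4 + 10 = 6$)
$W = -14$
$\left(\left(O - 5\right) + 5\right) \left(-59\right) W = \left(\left(6 - 5\right) + 5\right) \left(-59\right) \left(-14\right) = \left(1 + 5\right) \left(-59\right) \left(-14\right) = 6 \left(-59\right) \left(-14\right) = \left(-354\right) \left(-14\right) = 4956$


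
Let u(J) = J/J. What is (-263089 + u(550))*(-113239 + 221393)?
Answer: -28454019552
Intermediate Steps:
u(J) = 1
(-263089 + u(550))*(-113239 + 221393) = (-263089 + 1)*(-113239 + 221393) = -263088*108154 = -28454019552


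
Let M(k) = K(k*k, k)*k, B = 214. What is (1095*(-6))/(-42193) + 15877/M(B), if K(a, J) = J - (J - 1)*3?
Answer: -72356761/3837453350 ≈ -0.018855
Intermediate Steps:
K(a, J) = 3 - 2*J (K(a, J) = J - (-1 + J)*3 = J - (-3 + 3*J) = J + (3 - 3*J) = 3 - 2*J)
M(k) = k*(3 - 2*k) (M(k) = (3 - 2*k)*k = k*(3 - 2*k))
(1095*(-6))/(-42193) + 15877/M(B) = (1095*(-6))/(-42193) + 15877/((214*(3 - 2*214))) = -6570*(-1/42193) + 15877/((214*(3 - 428))) = 6570/42193 + 15877/((214*(-425))) = 6570/42193 + 15877/(-90950) = 6570/42193 + 15877*(-1/90950) = 6570/42193 - 15877/90950 = -72356761/3837453350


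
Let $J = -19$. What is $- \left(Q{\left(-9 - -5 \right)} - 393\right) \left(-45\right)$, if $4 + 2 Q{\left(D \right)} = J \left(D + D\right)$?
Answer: $-14355$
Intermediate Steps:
$Q{\left(D \right)} = -2 - 19 D$ ($Q{\left(D \right)} = -2 + \frac{\left(-19\right) \left(D + D\right)}{2} = -2 + \frac{\left(-19\right) 2 D}{2} = -2 + \frac{\left(-38\right) D}{2} = -2 - 19 D$)
$- \left(Q{\left(-9 - -5 \right)} - 393\right) \left(-45\right) = - \left(\left(-2 - 19 \left(-9 - -5\right)\right) - 393\right) \left(-45\right) = - \left(\left(-2 - 19 \left(-9 + 5\right)\right) - 393\right) \left(-45\right) = - \left(\left(-2 - -76\right) - 393\right) \left(-45\right) = - \left(\left(-2 + 76\right) - 393\right) \left(-45\right) = - \left(74 - 393\right) \left(-45\right) = - \left(-319\right) \left(-45\right) = \left(-1\right) 14355 = -14355$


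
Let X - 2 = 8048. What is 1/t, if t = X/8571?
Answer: 8571/8050 ≈ 1.0647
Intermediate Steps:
X = 8050 (X = 2 + 8048 = 8050)
t = 8050/8571 ≈ 0.93921
1/t = 1/(8050/8571) = 8571/8050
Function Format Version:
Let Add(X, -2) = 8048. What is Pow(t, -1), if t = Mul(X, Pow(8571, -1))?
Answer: Rational(8571, 8050) ≈ 1.0647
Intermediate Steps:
X = 8050 (X = Add(2, 8048) = 8050)
t = Rational(8050, 8571) (t = Mul(8050, Pow(8571, -1)) = Mul(8050, Rational(1, 8571)) = Rational(8050, 8571) ≈ 0.93921)
Pow(t, -1) = Pow(Rational(8050, 8571), -1) = Rational(8571, 8050)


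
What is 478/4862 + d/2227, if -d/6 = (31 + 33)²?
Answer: -3483059/318461 ≈ -10.937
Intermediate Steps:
d = -24576 (d = -6*(31 + 33)² = -6*64² = -6*4096 = -24576)
478/4862 + d/2227 = 478/4862 - 24576/2227 = 478*(1/4862) - 24576*1/2227 = 239/2431 - 24576/2227 = -3483059/318461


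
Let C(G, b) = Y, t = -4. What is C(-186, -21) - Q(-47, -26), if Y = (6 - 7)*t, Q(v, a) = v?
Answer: 51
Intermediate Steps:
Y = 4 (Y = (6 - 7)*(-4) = -1*(-4) = 4)
C(G, b) = 4
C(-186, -21) - Q(-47, -26) = 4 - 1*(-47) = 4 + 47 = 51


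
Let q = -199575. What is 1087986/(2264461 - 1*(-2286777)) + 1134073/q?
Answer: -2472150663212/454156661925 ≈ -5.4434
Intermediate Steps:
1087986/(2264461 - 1*(-2286777)) + 1134073/q = 1087986/(2264461 - 1*(-2286777)) + 1134073/(-199575) = 1087986/(2264461 + 2286777) + 1134073*(-1/199575) = 1087986/4551238 - 1134073/199575 = 1087986*(1/4551238) - 1134073/199575 = 543993/2275619 - 1134073/199575 = -2472150663212/454156661925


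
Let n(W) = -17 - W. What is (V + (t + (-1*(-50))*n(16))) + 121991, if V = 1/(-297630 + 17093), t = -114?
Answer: 33728121898/280537 ≈ 1.2023e+5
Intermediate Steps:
V = -1/280537 (V = 1/(-280537) = -1/280537 ≈ -3.5646e-6)
(V + (t + (-1*(-50))*n(16))) + 121991 = (-1/280537 + (-114 + (-1*(-50))*(-17 - 1*16))) + 121991 = (-1/280537 + (-114 + 50*(-17 - 16))) + 121991 = (-1/280537 + (-114 + 50*(-33))) + 121991 = (-1/280537 + (-114 - 1650)) + 121991 = (-1/280537 - 1764) + 121991 = -494867269/280537 + 121991 = 33728121898/280537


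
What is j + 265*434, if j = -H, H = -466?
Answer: 115476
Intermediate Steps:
j = 466 (j = -1*(-466) = 466)
j + 265*434 = 466 + 265*434 = 466 + 115010 = 115476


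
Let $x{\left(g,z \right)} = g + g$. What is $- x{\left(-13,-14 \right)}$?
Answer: $26$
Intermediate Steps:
$x{\left(g,z \right)} = 2 g$
$- x{\left(-13,-14 \right)} = - 2 \left(-13\right) = \left(-1\right) \left(-26\right) = 26$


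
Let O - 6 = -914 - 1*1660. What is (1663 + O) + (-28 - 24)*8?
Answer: -1321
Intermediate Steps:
O = -2568 (O = 6 + (-914 - 1*1660) = 6 + (-914 - 1660) = 6 - 2574 = -2568)
(1663 + O) + (-28 - 24)*8 = (1663 - 2568) + (-28 - 24)*8 = -905 - 52*8 = -905 - 416 = -1321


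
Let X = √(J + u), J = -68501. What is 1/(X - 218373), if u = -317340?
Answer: -218373/47687152970 - I*√385841/47687152970 ≈ -4.5793e-6 - 1.3026e-8*I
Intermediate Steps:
X = I*√385841 (X = √(-68501 - 317340) = √(-385841) = I*√385841 ≈ 621.16*I)
1/(X - 218373) = 1/(I*√385841 - 218373) = 1/(-218373 + I*√385841)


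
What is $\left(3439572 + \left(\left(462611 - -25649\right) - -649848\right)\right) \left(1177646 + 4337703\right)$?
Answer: $25247502810320$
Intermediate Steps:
$\left(3439572 + \left(\left(462611 - -25649\right) - -649848\right)\right) \left(1177646 + 4337703\right) = \left(3439572 + \left(\left(462611 + 25649\right) + 649848\right)\right) 5515349 = \left(3439572 + \left(488260 + 649848\right)\right) 5515349 = \left(3439572 + 1138108\right) 5515349 = 4577680 \cdot 5515349 = 25247502810320$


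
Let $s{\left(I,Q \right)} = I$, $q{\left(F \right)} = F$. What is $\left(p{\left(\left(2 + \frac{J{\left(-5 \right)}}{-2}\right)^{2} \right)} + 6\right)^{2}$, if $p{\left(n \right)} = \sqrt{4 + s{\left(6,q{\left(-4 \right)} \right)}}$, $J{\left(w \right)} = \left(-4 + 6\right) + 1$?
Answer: $\left(6 + \sqrt{10}\right)^{2} \approx 83.947$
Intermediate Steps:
$J{\left(w \right)} = 3$ ($J{\left(w \right)} = 2 + 1 = 3$)
$p{\left(n \right)} = \sqrt{10}$ ($p{\left(n \right)} = \sqrt{4 + 6} = \sqrt{10}$)
$\left(p{\left(\left(2 + \frac{J{\left(-5 \right)}}{-2}\right)^{2} \right)} + 6\right)^{2} = \left(\sqrt{10} + 6\right)^{2} = \left(6 + \sqrt{10}\right)^{2}$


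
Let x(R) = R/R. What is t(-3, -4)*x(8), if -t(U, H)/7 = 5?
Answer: -35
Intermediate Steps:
x(R) = 1
t(U, H) = -35 (t(U, H) = -7*5 = -35)
t(-3, -4)*x(8) = -35*1 = -35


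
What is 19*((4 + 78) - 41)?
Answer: 779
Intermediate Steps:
19*((4 + 78) - 41) = 19*(82 - 41) = 19*41 = 779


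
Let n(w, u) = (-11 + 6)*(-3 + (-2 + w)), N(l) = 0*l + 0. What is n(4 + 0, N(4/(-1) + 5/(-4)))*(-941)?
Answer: -4705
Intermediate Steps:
N(l) = 0 (N(l) = 0 + 0 = 0)
n(w, u) = 25 - 5*w (n(w, u) = -5*(-5 + w) = 25 - 5*w)
n(4 + 0, N(4/(-1) + 5/(-4)))*(-941) = (25 - 5*(4 + 0))*(-941) = (25 - 5*4)*(-941) = (25 - 20)*(-941) = 5*(-941) = -4705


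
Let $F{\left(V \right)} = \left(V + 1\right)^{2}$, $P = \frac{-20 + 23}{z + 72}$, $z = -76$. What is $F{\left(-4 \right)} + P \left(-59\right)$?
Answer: $\frac{213}{4} \approx 53.25$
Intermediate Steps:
$P = - \frac{3}{4}$ ($P = \frac{-20 + 23}{-76 + 72} = \frac{3}{-4} = 3 \left(- \frac{1}{4}\right) = - \frac{3}{4} \approx -0.75$)
$F{\left(V \right)} = \left(1 + V\right)^{2}$
$F{\left(-4 \right)} + P \left(-59\right) = \left(1 - 4\right)^{2} - - \frac{177}{4} = \left(-3\right)^{2} + \frac{177}{4} = 9 + \frac{177}{4} = \frac{213}{4}$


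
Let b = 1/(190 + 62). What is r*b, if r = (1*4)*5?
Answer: 5/63 ≈ 0.079365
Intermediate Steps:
r = 20 (r = 4*5 = 20)
b = 1/252 ≈ 0.0039683
r*b = 20*(1/252) = 5/63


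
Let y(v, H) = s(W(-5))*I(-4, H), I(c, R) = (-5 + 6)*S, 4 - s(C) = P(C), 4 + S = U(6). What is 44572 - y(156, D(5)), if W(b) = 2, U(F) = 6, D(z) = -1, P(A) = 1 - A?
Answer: 44562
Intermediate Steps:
S = 2 (S = -4 + 6 = 2)
s(C) = 3 + C (s(C) = 4 - (1 - C) = 4 + (-1 + C) = 3 + C)
I(c, R) = 2 (I(c, R) = (-5 + 6)*2 = 1*2 = 2)
y(v, H) = 10 (y(v, H) = (3 + 2)*2 = 5*2 = 10)
44572 - y(156, D(5)) = 44572 - 1*10 = 44572 - 10 = 44562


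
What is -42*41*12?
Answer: -20664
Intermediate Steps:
-42*41*12 = -1722*12 = -20664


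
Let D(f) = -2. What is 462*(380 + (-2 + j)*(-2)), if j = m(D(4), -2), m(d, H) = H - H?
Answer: 177408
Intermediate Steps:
m(d, H) = 0
j = 0
462*(380 + (-2 + j)*(-2)) = 462*(380 + (-2 + 0)*(-2)) = 462*(380 - 2*(-2)) = 462*(380 + 4) = 462*384 = 177408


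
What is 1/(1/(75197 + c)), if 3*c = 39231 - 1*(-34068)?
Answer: 99630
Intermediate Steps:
c = 24433 (c = (39231 - 1*(-34068))/3 = (39231 + 34068)/3 = (1/3)*73299 = 24433)
1/(1/(75197 + c)) = 1/(1/(75197 + 24433)) = 1/(1/99630) = 99630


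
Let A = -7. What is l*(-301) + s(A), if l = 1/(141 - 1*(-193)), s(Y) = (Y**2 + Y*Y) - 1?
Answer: 32097/334 ≈ 96.099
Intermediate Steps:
s(Y) = -1 + 2*Y**2 (s(Y) = (Y**2 + Y**2) - 1 = 2*Y**2 - 1 = -1 + 2*Y**2)
l = 1/334 (l = 1/(141 + 193) = 1/334 ≈ 0.0029940)
l*(-301) + s(A) = (1/334)*(-301) + (-1 + 2*(-7)**2) = -301/334 + (-1 + 2*49) = -301/334 + (-1 + 98) = -301/334 + 97 = 32097/334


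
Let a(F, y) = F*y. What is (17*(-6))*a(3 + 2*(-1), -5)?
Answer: 510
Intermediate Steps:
(17*(-6))*a(3 + 2*(-1), -5) = (17*(-6))*((3 + 2*(-1))*(-5)) = -102*(3 - 2)*(-5) = -102*(-5) = 510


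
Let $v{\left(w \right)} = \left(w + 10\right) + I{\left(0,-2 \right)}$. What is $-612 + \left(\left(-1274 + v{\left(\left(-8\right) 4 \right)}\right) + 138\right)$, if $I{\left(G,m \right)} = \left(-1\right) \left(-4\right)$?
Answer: $-1766$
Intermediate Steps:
$I{\left(G,m \right)} = 4$
$v{\left(w \right)} = 14 + w$ ($v{\left(w \right)} = \left(w + 10\right) + 4 = \left(10 + w\right) + 4 = 14 + w$)
$-612 + \left(\left(-1274 + v{\left(\left(-8\right) 4 \right)}\right) + 138\right) = -612 + \left(\left(-1274 + \left(14 - 32\right)\right) + 138\right) = -612 + \left(\left(-1274 - 18\right) + 138\right) = -612 + \left(-1292 + 138\right) = -612 - 1154 = -1766$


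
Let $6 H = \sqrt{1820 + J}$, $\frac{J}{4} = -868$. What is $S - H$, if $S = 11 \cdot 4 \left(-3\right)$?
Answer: $-132 - \frac{i \sqrt{413}}{3} \approx -132.0 - 6.7741 i$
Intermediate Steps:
$J = -3472$ ($J = 4 \left(-868\right) = -3472$)
$H = \frac{i \sqrt{413}}{3}$ ($H = \frac{\sqrt{1820 - 3472}}{6} = \frac{\sqrt{-1652}}{6} = \frac{2 i \sqrt{413}}{6} = \frac{i \sqrt{413}}{3} \approx 6.7741 i$)
$S = -132$ ($S = 44 \left(-3\right) = -132$)
$S - H = -132 - \frac{i \sqrt{413}}{3}$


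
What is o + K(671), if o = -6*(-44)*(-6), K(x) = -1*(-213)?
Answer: -1371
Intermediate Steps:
K(x) = 213
o = -1584 (o = 264*(-6) = -1584)
o + K(671) = -1584 + 213 = -1371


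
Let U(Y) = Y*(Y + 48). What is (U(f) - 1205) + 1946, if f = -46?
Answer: 649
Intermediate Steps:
U(Y) = Y*(48 + Y)
(U(f) - 1205) + 1946 = (-46*(48 - 46) - 1205) + 1946 = (-46*2 - 1205) + 1946 = (-92 - 1205) + 1946 = -1297 + 1946 = 649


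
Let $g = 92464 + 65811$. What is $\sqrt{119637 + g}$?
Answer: $2 \sqrt{69478} \approx 527.17$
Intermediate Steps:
$g = 158275$
$\sqrt{119637 + g} = \sqrt{119637 + 158275} = \sqrt{277912} = 2 \sqrt{69478}$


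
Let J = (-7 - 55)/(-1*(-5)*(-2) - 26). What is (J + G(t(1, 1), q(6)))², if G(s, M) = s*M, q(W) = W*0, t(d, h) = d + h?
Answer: 961/324 ≈ 2.9660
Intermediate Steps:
q(W) = 0
G(s, M) = M*s
J = 31/18 (J = -62/(5*(-2) - 26) = -62/(-10 - 26) = -62/(-36) = -62*(-1/36) = 31/18 ≈ 1.7222)
(J + G(t(1, 1), q(6)))² = (31/18 + 0*(1 + 1))² = (31/18 + 0*2)² = (31/18 + 0)² = (31/18)² = 961/324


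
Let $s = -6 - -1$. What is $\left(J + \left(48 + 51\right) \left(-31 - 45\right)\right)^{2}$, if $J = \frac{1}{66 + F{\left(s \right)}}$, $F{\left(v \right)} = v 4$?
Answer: $\frac{119787286609}{2116} \approx 5.661 \cdot 10^{7}$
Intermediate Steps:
$s = -5$ ($s = -6 + 1 = -5$)
$F{\left(v \right)} = 4 v$
$J = \frac{1}{46}$ ($J = \frac{1}{66 + 4 \left(-5\right)} = \frac{1}{66 - 20} = \frac{1}{46} \approx 0.021739$)
$\left(J + \left(48 + 51\right) \left(-31 - 45\right)\right)^{2} = \left(\frac{1}{46} + \left(48 + 51\right) \left(-31 - 45\right)\right)^{2} = \left(\frac{1}{46} + 99 \left(-76\right)\right)^{2} = \left(\frac{1}{46} - 7524\right)^{2} = \left(- \frac{346103}{46}\right)^{2} = \frac{119787286609}{2116}$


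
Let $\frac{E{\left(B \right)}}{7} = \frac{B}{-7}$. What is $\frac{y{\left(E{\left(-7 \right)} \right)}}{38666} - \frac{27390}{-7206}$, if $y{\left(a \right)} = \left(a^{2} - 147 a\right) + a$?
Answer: $\frac{175341717}{46437866} \approx 3.7758$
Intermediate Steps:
$E{\left(B \right)} = - B$ ($E{\left(B \right)} = 7 \frac{B}{-7} = 7 B \left(- \frac{1}{7}\right) = 7 \left(- \frac{B}{7}\right) = - B$)
$y{\left(a \right)} = a^{2} - 146 a$
$\frac{y{\left(E{\left(-7 \right)} \right)}}{38666} - \frac{27390}{-7206} = \frac{\left(-1\right) \left(-7\right) \left(-146 - -7\right)}{38666} - \frac{27390}{-7206} = 7 \left(-146 + 7\right) \frac{1}{38666} - - \frac{4565}{1201} = 7 \left(-139\right) \frac{1}{38666} + \frac{4565}{1201} = \left(-973\right) \frac{1}{38666} + \frac{4565}{1201} = - \frac{973}{38666} + \frac{4565}{1201} = \frac{175341717}{46437866}$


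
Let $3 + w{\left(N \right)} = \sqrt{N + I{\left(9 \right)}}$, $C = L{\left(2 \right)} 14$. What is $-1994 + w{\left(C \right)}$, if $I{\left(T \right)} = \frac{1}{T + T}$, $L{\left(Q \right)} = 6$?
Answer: $-1997 + \frac{\sqrt{3026}}{6} \approx -1987.8$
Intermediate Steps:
$I{\left(T \right)} = \frac{1}{2 T}$
$C = 84$ ($C = 6 \cdot 14 = 84$)
$w{\left(N \right)} = -3 + \sqrt{\frac{1}{18} + N}$ ($w{\left(N \right)} = -3 + \sqrt{N + \frac{1}{2 \cdot 9}} = -3 + \sqrt{N + \frac{1}{2} \cdot \frac{1}{9}} = -3 + \sqrt{N + \frac{1}{18}} = -3 + \sqrt{\frac{1}{18} + N}$)
$-1994 + w{\left(C \right)} = -1994 - \left(3 - \frac{\sqrt{2 + 36 \cdot 84}}{6}\right) = -1994 - \left(3 - \frac{\sqrt{2 + 3024}}{6}\right) = -1994 - \left(3 - \frac{\sqrt{3026}}{6}\right) = -1997 + \frac{\sqrt{3026}}{6}$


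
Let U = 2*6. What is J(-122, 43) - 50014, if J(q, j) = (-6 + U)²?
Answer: -49978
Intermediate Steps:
U = 12
J(q, j) = 36 (J(q, j) = (-6 + 12)² = 6² = 36)
J(-122, 43) - 50014 = 36 - 50014 = -49978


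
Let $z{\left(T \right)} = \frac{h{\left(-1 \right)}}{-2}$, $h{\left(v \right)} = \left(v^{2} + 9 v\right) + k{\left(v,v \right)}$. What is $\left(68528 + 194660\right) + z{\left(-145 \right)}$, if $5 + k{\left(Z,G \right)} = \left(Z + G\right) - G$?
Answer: $263195$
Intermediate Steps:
$k{\left(Z,G \right)} = -5 + Z$ ($k{\left(Z,G \right)} = -5 + \left(\left(Z + G\right) - G\right) = -5 + \left(\left(G + Z\right) - G\right) = -5 + Z$)
$h{\left(v \right)} = -5 + v^{2} + 10 v$ ($h{\left(v \right)} = \left(v^{2} + 9 v\right) + \left(-5 + v\right) = -5 + v^{2} + 10 v$)
$z{\left(T \right)} = 7$ ($z{\left(T \right)} = \frac{-5 + \left(-1\right)^{2} + 10 \left(-1\right)}{-2} = \left(-5 + 1 - 10\right) \left(- \frac{1}{2}\right) = \left(-14\right) \left(- \frac{1}{2}\right) = 7$)
$\left(68528 + 194660\right) + z{\left(-145 \right)} = \left(68528 + 194660\right) + 7 = 263188 + 7 = 263195$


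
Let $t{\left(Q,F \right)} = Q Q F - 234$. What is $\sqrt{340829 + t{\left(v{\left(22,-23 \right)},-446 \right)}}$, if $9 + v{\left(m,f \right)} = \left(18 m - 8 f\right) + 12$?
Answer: $i \sqrt{151249899} \approx 12298.0 i$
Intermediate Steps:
$v{\left(m,f \right)} = 3 - 8 f + 18 m$ ($v{\left(m,f \right)} = -9 - \left(-12 - 18 m + 8 f\right) = -9 + \left(12 - 8 f + 18 m\right) = 3 - 8 f + 18 m$)
$t{\left(Q,F \right)} = -234 + F Q^{2}$ ($t{\left(Q,F \right)} = Q^{2} F - 234 = F Q^{2} - 234 = -234 + F Q^{2}$)
$\sqrt{340829 + t{\left(v{\left(22,-23 \right)},-446 \right)}} = \sqrt{340829 - \left(234 + 446 \left(3 - -184 + 18 \cdot 22\right)^{2}\right)} = \sqrt{340829 - \left(234 + 446 \left(3 + 184 + 396\right)^{2}\right)} = \sqrt{340829 - \left(234 + 446 \cdot 583^{2}\right)} = \sqrt{340829 - 151590728} = \sqrt{-151249899} = i \sqrt{151249899}$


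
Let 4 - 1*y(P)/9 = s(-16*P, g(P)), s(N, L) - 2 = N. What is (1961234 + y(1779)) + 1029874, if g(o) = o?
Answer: 3247302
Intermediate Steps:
s(N, L) = 2 + N
y(P) = 18 + 144*P (y(P) = 36 - 9*(2 - 16*P) = 36 + (-18 + 144*P) = 18 + 144*P)
(1961234 + y(1779)) + 1029874 = (1961234 + (18 + 144*1779)) + 1029874 = (1961234 + (18 + 256176)) + 1029874 = (1961234 + 256194) + 1029874 = 2217428 + 1029874 = 3247302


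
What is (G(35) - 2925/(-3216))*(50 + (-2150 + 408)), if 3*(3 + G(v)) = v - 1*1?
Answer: -4191225/268 ≈ -15639.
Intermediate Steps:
G(v) = -10/3 + v/3 (G(v) = -3 + (v - 1*1)/3 = -3 + (v - 1)/3 = -3 + (-1 + v)/3 = -3 + (-⅓ + v/3) = -10/3 + v/3)
(G(35) - 2925/(-3216))*(50 + (-2150 + 408)) = ((-10/3 + (⅓)*35) - 2925/(-3216))*(50 + (-2150 + 408)) = ((-10/3 + 35/3) - 2925*(-1/3216))*(50 - 1742) = (25/3 + 975/1072)*(-1692) = (29725/3216)*(-1692) = -4191225/268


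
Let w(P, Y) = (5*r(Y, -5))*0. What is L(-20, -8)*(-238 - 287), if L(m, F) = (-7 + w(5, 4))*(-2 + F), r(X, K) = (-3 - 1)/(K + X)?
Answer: -36750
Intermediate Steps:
r(X, K) = -4/(K + X)
w(P, Y) = 0 (w(P, Y) = (5*(-4/(-5 + Y)))*0 = -20/(-5 + Y)*0 = 0)
L(m, F) = 14 - 7*F (L(m, F) = (-7 + 0)*(-2 + F) = -7*(-2 + F) = 14 - 7*F)
L(-20, -8)*(-238 - 287) = (14 - 7*(-8))*(-238 - 287) = (14 + 56)*(-525) = 70*(-525) = -36750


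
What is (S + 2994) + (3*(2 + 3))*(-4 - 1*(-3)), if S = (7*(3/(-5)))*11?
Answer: 14664/5 ≈ 2932.8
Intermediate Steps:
S = -231/5 (S = (7*(3*(-1/5)))*11 = (7*(-3/5))*11 = -21/5*11 = -231/5 ≈ -46.200)
(S + 2994) + (3*(2 + 3))*(-4 - 1*(-3)) = (-231/5 + 2994) + (3*(2 + 3))*(-4 - 1*(-3)) = 14739/5 + (3*5)*(-4 + 3) = 14739/5 + 15*(-1) = 14739/5 - 15 = 14664/5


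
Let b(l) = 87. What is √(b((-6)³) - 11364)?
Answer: 3*I*√1253 ≈ 106.19*I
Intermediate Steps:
√(b((-6)³) - 11364) = √(87 - 11364) = √(-11277) = 3*I*√1253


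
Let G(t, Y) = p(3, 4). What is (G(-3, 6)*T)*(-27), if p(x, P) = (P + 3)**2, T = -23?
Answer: 30429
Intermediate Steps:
p(x, P) = (3 + P)**2
G(t, Y) = 49 (G(t, Y) = (3 + 4)**2 = 7**2 = 49)
(G(-3, 6)*T)*(-27) = (49*(-23))*(-27) = -1127*(-27) = 30429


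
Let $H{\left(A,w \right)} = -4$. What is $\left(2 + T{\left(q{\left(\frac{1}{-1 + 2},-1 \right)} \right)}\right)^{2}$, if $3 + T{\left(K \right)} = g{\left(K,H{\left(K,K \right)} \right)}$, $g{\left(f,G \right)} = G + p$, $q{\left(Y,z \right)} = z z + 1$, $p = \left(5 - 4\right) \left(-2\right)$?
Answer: $49$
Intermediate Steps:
$p = -2$ ($p = 1 \left(-2\right) = -2$)
$q{\left(Y,z \right)} = 1 + z^{2}$ ($q{\left(Y,z \right)} = z^{2} + 1 = 1 + z^{2}$)
$g{\left(f,G \right)} = -2 + G$ ($g{\left(f,G \right)} = G - 2 = -2 + G$)
$T{\left(K \right)} = -9$ ($T{\left(K \right)} = -3 - 6 = -9$)
$\left(2 + T{\left(q{\left(\frac{1}{-1 + 2},-1 \right)} \right)}\right)^{2} = \left(2 - 9\right)^{2} = \left(-7\right)^{2} = 49$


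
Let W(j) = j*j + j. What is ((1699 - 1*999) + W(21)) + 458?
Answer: 1620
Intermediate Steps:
W(j) = j + j² (W(j) = j² + j = j + j²)
((1699 - 1*999) + W(21)) + 458 = ((1699 - 1*999) + 21*(1 + 21)) + 458 = ((1699 - 999) + 21*22) + 458 = (700 + 462) + 458 = 1162 + 458 = 1620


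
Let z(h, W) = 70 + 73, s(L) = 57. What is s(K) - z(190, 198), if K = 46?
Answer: -86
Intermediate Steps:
z(h, W) = 143
s(K) - z(190, 198) = 57 - 1*143 = 57 - 143 = -86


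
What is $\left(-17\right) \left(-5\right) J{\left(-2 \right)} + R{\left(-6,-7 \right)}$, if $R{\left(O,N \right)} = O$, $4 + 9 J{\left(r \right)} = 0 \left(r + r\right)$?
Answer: $- \frac{394}{9} \approx -43.778$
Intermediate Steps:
$J{\left(r \right)} = - \frac{4}{9}$ ($J{\left(r \right)} = - \frac{4}{9} + \frac{0 \left(r + r\right)}{9} = - \frac{4}{9} + \frac{0 \cdot 2 r}{9} = - \frac{4}{9} + \frac{1}{9} \cdot 0 = - \frac{4}{9} + 0 = - \frac{4}{9}$)
$\left(-17\right) \left(-5\right) J{\left(-2 \right)} + R{\left(-6,-7 \right)} = \left(-17\right) \left(-5\right) \left(- \frac{4}{9}\right) - 6 = 85 \left(- \frac{4}{9}\right) - 6 = - \frac{340}{9} - 6 = - \frac{394}{9}$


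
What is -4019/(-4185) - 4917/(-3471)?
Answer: 11509198/4842045 ≈ 2.3769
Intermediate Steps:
-4019/(-4185) - 4917/(-3471) = -4019*(-1/4185) - 4917*(-1/3471) = 4019/4185 + 1639/1157 = 11509198/4842045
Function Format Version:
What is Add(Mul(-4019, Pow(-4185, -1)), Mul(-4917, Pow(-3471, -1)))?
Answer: Rational(11509198, 4842045) ≈ 2.3769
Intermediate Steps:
Add(Mul(-4019, Pow(-4185, -1)), Mul(-4917, Pow(-3471, -1))) = Add(Mul(-4019, Rational(-1, 4185)), Mul(-4917, Rational(-1, 3471))) = Add(Rational(4019, 4185), Rational(1639, 1157)) = Rational(11509198, 4842045)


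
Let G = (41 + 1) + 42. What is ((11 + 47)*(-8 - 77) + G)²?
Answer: 23483716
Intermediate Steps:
G = 84 (G = 42 + 42 = 84)
((11 + 47)*(-8 - 77) + G)² = ((11 + 47)*(-8 - 77) + 84)² = (58*(-85) + 84)² = (-4930 + 84)² = (-4846)² = 23483716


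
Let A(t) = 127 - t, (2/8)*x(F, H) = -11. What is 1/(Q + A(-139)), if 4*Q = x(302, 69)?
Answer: 1/255 ≈ 0.0039216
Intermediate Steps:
x(F, H) = -44 (x(F, H) = 4*(-11) = -44)
Q = -11 (Q = (1/4)*(-44) = -11)
1/(Q + A(-139)) = 1/(-11 + (127 - 1*(-139))) = 1/(-11 + (127 + 139)) = 1/(-11 + 266) = 1/255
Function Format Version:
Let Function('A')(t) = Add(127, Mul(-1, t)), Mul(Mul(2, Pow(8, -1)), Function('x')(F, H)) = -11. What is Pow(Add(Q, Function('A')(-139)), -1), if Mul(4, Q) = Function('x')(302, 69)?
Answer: Rational(1, 255) ≈ 0.0039216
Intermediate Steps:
Function('x')(F, H) = -44 (Function('x')(F, H) = Mul(4, -11) = -44)
Q = -11 (Q = Mul(Rational(1, 4), -44) = -11)
Pow(Add(Q, Function('A')(-139)), -1) = Pow(Add(-11, Add(127, Mul(-1, -139))), -1) = Pow(Add(-11, Add(127, 139)), -1) = Pow(Add(-11, 266), -1) = Pow(255, -1) = Rational(1, 255)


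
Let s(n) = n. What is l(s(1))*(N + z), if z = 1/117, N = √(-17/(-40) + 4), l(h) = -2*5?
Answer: -10/117 - √1770/2 ≈ -21.121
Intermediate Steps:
l(h) = -10
N = √1770/20 (N = √(-17*(-1/40) + 4) = √(17/40 + 4) = √(177/40) = √1770/20 ≈ 2.1036)
z = 1/117 ≈ 0.0085470
l(s(1))*(N + z) = -10*(√1770/20 + 1/117) = -10*(1/117 + √1770/20) = -10/117 - √1770/2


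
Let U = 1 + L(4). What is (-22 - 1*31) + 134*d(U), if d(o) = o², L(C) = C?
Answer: 3297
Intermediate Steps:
U = 5 (U = 1 + 4 = 5)
(-22 - 1*31) + 134*d(U) = (-22 - 1*31) + 134*5² = (-22 - 31) + 134*25 = -53 + 3350 = 3297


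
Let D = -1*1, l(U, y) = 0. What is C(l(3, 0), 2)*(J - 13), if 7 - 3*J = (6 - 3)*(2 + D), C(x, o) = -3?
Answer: 35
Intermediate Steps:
D = -1
J = 4/3 (J = 7/3 - (6 - 3)*(2 - 1)/3 = 7/3 - 1 = 4/3 ≈ 1.3333)
C(l(3, 0), 2)*(J - 13) = -3*(4/3 - 13) = -3*(-35/3) = 35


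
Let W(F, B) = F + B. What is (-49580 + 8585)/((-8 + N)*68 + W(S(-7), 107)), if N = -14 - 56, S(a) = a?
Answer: 40995/5204 ≈ 7.8776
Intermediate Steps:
W(F, B) = B + F
N = -70
(-49580 + 8585)/((-8 + N)*68 + W(S(-7), 107)) = (-49580 + 8585)/((-8 - 70)*68 + (107 - 7)) = -40995/(-78*68 + 100) = -40995/(-5304 + 100) = -40995/(-5204) = -40995*(-1/5204) = 40995/5204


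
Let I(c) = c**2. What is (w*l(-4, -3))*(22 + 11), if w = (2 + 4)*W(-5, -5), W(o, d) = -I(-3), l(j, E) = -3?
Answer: 5346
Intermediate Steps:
W(o, d) = -9 (W(o, d) = -1*(-3)**2 = -1*9 = -9)
w = -54 (w = (2 + 4)*(-9) = 6*(-9) = -54)
(w*l(-4, -3))*(22 + 11) = (-54*(-3))*(22 + 11) = 162*33 = 5346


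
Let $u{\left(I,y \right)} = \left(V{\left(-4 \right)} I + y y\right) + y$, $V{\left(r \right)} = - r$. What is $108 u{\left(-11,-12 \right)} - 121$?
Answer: $9383$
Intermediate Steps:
$u{\left(I,y \right)} = y + y^{2} + 4 I$ ($u{\left(I,y \right)} = \left(\left(-1\right) \left(-4\right) I + y y\right) + y = \left(4 I + y^{2}\right) + y = \left(y^{2} + 4 I\right) + y = y + y^{2} + 4 I$)
$108 u{\left(-11,-12 \right)} - 121 = 108 \left(-12 + \left(-12\right)^{2} + 4 \left(-11\right)\right) - 121 = 108 \left(-12 + 144 - 44\right) - 121 = 108 \cdot 88 - 121 = 9504 - 121 = 9383$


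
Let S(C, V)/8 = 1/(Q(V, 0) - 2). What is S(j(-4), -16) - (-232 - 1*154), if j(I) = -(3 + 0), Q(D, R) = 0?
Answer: 382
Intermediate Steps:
j(I) = -3 (j(I) = -1*3 = -3)
S(C, V) = -4 (S(C, V) = 8/(0 - 2) = 8/(-2) = 8*(-½) = -4)
S(j(-4), -16) - (-232 - 1*154) = -4 - (-232 - 1*154) = -4 - (-232 - 154) = -4 - 1*(-386) = -4 + 386 = 382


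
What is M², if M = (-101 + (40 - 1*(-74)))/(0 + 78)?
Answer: 1/36 ≈ 0.027778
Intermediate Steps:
M = ⅙ (M = (-101 + (40 + 74))/78 = (-101 + 114)*(1/78) = 13*(1/78) = ⅙ ≈ 0.16667)
M² = (⅙)² = 1/36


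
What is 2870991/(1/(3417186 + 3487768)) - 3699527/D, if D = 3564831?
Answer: 70669426447983799507/3564831 ≈ 1.9824e+13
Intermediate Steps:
2870991/(1/(3417186 + 3487768)) - 3699527/D = 2870991/(1/(3417186 + 3487768)) - 3699527/3564831 = 2870991/(1/6904954) - 3699527*1/3564831 = 2870991/(1/6904954) - 3699527/3564831 = 2870991*6904954 - 3699527/3564831 = 19824060789414 - 3699527/3564831 = 70669426447983799507/3564831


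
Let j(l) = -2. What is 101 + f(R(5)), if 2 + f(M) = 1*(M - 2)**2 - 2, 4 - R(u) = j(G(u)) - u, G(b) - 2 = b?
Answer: 178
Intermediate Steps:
G(b) = 2 + b
R(u) = 6 + u (R(u) = 4 - (-2 - u) = 4 + (2 + u) = 6 + u)
f(M) = -4 + (-2 + M)**2 (f(M) = -2 + (1*(M - 2)**2 - 2) = -2 + (1*(-2 + M)**2 - 2) = -2 + ((-2 + M)**2 - 2) = -2 + (-2 + (-2 + M)**2) = -4 + (-2 + M)**2)
101 + f(R(5)) = 101 + (6 + 5)*(-4 + (6 + 5)) = 101 + 11*(-4 + 11) = 101 + 11*7 = 101 + 77 = 178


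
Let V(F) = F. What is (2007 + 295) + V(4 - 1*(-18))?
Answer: 2324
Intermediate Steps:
(2007 + 295) + V(4 - 1*(-18)) = (2007 + 295) + (4 - 1*(-18)) = 2302 + (4 + 18) = 2302 + 22 = 2324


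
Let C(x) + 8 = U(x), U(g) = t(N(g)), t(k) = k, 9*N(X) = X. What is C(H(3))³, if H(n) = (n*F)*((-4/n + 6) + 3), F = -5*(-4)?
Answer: 58411072/729 ≈ 80125.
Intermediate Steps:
N(X) = X/9
F = 20
U(g) = g/9
H(n) = 20*n*(9 - 4/n) (H(n) = (n*20)*((-4/n + 6) + 3) = (20*n)*((6 - 4/n) + 3) = (20*n)*(9 - 4/n) = 20*n*(9 - 4/n))
C(x) = -8 + x/9
C(H(3))³ = (-8 + (-80 + 180*3)/9)³ = (-8 + (-80 + 540)/9)³ = (-8 + (⅑)*460)³ = (-8 + 460/9)³ = (388/9)³ = 58411072/729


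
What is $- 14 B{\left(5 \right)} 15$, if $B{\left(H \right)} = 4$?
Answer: $-840$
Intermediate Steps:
$- 14 B{\left(5 \right)} 15 = \left(-14\right) 4 \cdot 15 = \left(-56\right) 15 = -840$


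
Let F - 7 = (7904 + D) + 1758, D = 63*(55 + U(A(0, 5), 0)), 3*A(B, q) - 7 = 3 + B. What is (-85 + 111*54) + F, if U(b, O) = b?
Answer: 19253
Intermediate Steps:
A(B, q) = 10/3 + B/3 (A(B, q) = 7/3 + (3 + B)/3 = 7/3 + (1 + B/3) = 10/3 + B/3)
D = 3675 (D = 63*(55 + (10/3 + (⅓)*0)) = 63*(55 + (10/3 + 0)) = 63*(55 + 10/3) = 63*(175/3) = 3675)
F = 13344 (F = 7 + ((7904 + 3675) + 1758) = 7 + (11579 + 1758) = 7 + 13337 = 13344)
(-85 + 111*54) + F = (-85 + 111*54) + 13344 = (-85 + 5994) + 13344 = 5909 + 13344 = 19253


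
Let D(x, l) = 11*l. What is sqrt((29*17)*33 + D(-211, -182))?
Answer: sqrt(14267) ≈ 119.44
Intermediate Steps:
sqrt((29*17)*33 + D(-211, -182)) = sqrt((29*17)*33 + 11*(-182)) = sqrt(493*33 - 2002) = sqrt(16269 - 2002) = sqrt(14267)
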